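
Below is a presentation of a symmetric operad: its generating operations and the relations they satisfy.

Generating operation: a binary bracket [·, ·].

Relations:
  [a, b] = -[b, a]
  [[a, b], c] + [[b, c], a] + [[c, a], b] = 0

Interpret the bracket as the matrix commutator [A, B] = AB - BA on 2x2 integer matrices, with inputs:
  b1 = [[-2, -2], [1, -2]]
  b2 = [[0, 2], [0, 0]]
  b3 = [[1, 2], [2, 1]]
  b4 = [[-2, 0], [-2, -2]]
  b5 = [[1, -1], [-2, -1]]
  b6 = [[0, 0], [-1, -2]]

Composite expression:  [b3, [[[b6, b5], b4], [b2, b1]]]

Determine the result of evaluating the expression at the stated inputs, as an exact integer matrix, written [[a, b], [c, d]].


[b6, b5] = [[-1, -2], [2, 1]]
[[b6, b5], b4] = [[4, 0], [-4, -4]]
[b2, b1] = [[2, 0], [0, -2]]
[[[b6, b5], b4], [b2, b1]] = [[0, 0], [-16, 0]]
[b3, [[[b6, b5], b4], [b2, b1]]] = [[-32, 0], [0, 32]]

[[-32, 0], [0, 32]]


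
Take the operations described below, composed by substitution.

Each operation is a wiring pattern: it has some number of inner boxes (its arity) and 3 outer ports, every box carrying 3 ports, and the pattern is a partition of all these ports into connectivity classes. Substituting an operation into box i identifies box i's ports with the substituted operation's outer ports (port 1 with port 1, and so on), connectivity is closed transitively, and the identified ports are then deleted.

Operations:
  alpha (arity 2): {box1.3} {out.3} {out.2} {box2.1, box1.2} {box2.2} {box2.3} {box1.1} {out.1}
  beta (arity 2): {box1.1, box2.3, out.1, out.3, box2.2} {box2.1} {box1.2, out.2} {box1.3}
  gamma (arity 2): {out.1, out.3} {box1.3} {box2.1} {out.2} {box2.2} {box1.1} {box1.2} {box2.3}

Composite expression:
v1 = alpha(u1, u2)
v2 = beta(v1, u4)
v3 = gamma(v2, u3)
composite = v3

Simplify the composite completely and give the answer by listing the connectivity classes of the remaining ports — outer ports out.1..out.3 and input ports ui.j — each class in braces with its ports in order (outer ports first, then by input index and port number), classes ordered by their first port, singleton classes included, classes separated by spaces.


{out.1, out.3} {out.2} {u1.1} {u1.2, u2.1} {u1.3} {u2.2} {u2.3} {u3.1} {u3.2} {u3.3} {u4.1} {u4.2, u4.3}

Treat the ports identified at gamma as solder joints: merge, then drop.
composing alpha on (u1, u2), with out.j its own outer ports: {out.1} {out.2} {out.3} {u1.1} {u1.2, u2.1} {u1.3} {u2.2} {u2.3}
composing beta on (u1, u2, u4), with out.j its own outer ports: {out.1, out.3, u4.2, u4.3} {out.2} {u1.1} {u1.2, u2.1} {u1.3} {u2.2} {u2.3} {u4.1}
composing gamma on (u1, u2, u4, u3), with out.j its own outer ports: {out.1, out.3} {out.2} {u1.1} {u1.2, u2.1} {u1.3} {u2.2} {u2.3} {u3.1} {u3.2} {u3.3} {u4.1} {u4.2, u4.3}


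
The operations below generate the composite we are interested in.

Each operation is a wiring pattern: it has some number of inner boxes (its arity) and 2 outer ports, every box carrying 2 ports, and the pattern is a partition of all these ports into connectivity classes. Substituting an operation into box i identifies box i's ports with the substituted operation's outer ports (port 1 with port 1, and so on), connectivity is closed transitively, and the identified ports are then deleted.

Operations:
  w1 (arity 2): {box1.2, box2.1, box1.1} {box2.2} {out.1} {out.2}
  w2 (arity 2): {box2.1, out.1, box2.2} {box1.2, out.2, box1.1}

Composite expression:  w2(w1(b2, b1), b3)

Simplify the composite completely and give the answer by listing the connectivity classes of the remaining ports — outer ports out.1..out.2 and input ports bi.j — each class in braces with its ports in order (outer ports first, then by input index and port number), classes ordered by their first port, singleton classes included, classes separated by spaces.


Two ports join when wires chain via w2-identified ports.
through w1, on inputs (b2, b1): {out.1} {out.2} {b1.1, b2.1, b2.2} {b1.2} (out.j = stage outer ports)
through w2, on inputs (b2, b1, b3): {out.1, b3.1, b3.2} {out.2} {b1.1, b2.1, b2.2} {b1.2} (out.j = stage outer ports)

{out.1, b3.1, b3.2} {out.2} {b1.1, b2.1, b2.2} {b1.2}


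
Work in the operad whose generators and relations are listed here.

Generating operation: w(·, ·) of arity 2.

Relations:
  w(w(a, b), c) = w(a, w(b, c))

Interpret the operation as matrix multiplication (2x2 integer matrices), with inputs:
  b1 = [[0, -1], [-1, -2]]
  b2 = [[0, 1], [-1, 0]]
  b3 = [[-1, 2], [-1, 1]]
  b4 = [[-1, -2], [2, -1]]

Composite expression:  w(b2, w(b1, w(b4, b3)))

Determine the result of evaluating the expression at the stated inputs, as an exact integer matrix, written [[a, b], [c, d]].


[[-1, -2], [-1, 3]]

w(b4, b3) = [[3, -4], [-1, 3]]
w(b1, w(b4, b3)) = [[1, -3], [-1, -2]]
w(b2, w(b1, w(b4, b3))) = [[-1, -2], [-1, 3]]


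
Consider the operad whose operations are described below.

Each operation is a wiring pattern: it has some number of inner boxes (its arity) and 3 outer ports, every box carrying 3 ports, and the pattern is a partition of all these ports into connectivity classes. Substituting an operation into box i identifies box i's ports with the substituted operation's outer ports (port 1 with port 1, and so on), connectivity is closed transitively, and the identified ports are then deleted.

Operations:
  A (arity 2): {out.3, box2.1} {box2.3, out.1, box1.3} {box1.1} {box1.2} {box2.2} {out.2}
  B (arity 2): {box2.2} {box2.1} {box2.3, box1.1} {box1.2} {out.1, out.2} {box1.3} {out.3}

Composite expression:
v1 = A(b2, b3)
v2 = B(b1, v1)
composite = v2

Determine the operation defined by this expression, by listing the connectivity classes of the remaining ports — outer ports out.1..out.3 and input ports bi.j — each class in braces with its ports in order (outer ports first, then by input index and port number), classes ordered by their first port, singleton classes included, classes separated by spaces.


{out.1, out.2} {out.3} {b1.1, b3.1} {b1.2} {b1.3} {b2.1} {b2.2} {b2.3, b3.3} {b3.2}


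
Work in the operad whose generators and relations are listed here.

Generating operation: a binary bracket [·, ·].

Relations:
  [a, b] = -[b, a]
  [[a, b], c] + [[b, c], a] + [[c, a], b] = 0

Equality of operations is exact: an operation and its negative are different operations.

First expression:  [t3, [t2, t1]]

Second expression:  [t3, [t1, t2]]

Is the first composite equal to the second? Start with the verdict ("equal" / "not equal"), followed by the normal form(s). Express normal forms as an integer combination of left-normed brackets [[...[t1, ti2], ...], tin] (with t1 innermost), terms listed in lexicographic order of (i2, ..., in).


The first expression reduces to [[t1, t2], t3]
The second expression reduces to -[[t1, t2], t3]
The forms do not match — not equal.

not equal — first [[t1, t2], t3], second -[[t1, t2], t3]


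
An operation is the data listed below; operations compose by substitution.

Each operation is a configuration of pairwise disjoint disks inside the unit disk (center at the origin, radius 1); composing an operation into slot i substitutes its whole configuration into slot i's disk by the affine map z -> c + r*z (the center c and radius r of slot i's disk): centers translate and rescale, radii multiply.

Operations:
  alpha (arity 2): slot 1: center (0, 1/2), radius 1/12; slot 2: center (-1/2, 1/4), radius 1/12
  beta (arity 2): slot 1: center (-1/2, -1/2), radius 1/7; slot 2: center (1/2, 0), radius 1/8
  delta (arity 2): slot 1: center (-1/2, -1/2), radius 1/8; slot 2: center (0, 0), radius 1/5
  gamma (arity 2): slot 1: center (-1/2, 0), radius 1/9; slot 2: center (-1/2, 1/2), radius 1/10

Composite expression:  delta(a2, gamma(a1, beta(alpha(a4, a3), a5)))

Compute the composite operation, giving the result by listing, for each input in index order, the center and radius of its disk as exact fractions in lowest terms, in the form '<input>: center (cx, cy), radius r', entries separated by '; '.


a1: center (-1/10, 0), radius 1/45; a2: center (-1/2, -1/2), radius 1/8; a3: center (-39/350, 127/1400), radius 1/4200; a4: center (-11/100, 16/175), radius 1/4200; a5: center (-9/100, 1/10), radius 1/400

Follow each a-input down from delta: c' goes to c + r*c', radius to r*r'.
a2 passes through 1 substitution, ending at center (-1/2, -1/2), radius 1/8
a1 passes through 2 substitutions, ending at center (-1/10, 0), radius 1/45
a4 passes through 4 substitutions, ending at center (-11/100, 16/175), radius 1/4200
a3 passes through 4 substitutions, ending at center (-39/350, 127/1400), radius 1/4200
a5 passes through 3 substitutions, ending at center (-9/100, 1/10), radius 1/400


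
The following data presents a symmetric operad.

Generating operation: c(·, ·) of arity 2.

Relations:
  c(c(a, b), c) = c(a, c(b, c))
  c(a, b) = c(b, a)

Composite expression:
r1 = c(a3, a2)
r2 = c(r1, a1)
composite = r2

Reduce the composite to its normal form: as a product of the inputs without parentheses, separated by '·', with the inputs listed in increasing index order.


a1 · a2 · a3

Both nesting and order wash out for c; what remains is which a's occur.
c(a3, a2) linearizes to a3 · a2
c(c(a3, a2), a1) linearizes to a3 · a2 · a1
reordering the factors by index: a1 · a2 · a3


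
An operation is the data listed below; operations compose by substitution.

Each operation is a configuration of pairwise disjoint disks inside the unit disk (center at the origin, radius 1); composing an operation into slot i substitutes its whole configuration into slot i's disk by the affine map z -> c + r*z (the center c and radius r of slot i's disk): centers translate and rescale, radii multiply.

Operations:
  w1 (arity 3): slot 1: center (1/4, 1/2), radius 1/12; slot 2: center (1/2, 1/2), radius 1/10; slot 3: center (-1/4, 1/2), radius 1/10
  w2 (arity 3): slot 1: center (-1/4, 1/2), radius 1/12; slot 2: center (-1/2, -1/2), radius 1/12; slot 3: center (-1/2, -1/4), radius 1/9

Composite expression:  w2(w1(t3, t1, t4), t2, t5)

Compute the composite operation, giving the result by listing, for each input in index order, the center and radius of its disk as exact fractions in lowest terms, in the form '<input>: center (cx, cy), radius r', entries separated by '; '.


Each t-disk chains the slot maps above it in w2; radii multiply.
tracing t3 down its 2-map path: center (-11/48, 13/24), radius 1/144
tracing t1 down its 2-map path: center (-5/24, 13/24), radius 1/120
tracing t4 down its 2-map path: center (-13/48, 13/24), radius 1/120
tracing t2 down its 1-map path: center (-1/2, -1/2), radius 1/12
tracing t5 down its 1-map path: center (-1/2, -1/4), radius 1/9

t1: center (-5/24, 13/24), radius 1/120; t2: center (-1/2, -1/2), radius 1/12; t3: center (-11/48, 13/24), radius 1/144; t4: center (-13/48, 13/24), radius 1/120; t5: center (-1/2, -1/4), radius 1/9


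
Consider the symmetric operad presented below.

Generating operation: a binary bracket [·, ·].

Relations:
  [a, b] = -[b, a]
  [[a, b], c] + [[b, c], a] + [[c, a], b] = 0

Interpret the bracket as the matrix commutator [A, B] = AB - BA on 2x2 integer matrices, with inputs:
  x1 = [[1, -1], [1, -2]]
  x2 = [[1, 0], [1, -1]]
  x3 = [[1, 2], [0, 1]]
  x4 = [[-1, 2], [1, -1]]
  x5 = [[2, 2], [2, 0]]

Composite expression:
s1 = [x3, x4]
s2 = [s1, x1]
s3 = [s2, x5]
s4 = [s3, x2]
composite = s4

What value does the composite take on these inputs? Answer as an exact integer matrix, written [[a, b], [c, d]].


[x3, x4] = [[2, 0], [0, -2]]
[[x3, x4], x1] = [[0, -4], [-4, 0]]
[[[x3, x4], x1], x5] = [[0, 8], [-8, 0]]
[[[[x3, x4], x1], x5], x2] = [[8, -16], [-16, -8]]

[[8, -16], [-16, -8]]


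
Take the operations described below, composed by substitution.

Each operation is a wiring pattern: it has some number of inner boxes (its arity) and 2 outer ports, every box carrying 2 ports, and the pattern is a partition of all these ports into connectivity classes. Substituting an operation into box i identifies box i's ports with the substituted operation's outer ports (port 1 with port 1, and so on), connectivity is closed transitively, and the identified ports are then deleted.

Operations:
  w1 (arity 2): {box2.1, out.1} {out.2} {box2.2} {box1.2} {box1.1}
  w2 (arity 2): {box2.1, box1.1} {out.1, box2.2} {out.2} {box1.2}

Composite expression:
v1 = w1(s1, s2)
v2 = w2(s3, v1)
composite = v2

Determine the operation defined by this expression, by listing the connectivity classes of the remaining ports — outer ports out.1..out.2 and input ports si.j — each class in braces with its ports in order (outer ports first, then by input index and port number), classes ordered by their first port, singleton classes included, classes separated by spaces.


Connectivity passes through glued w2-boundaries; trace each wire chain.
through w1, on inputs (s1, s2): {out.1, s2.1} {out.2} {s1.1} {s1.2} {s2.2} (out.j = stage outer ports)
through w2, on inputs (s3, s1, s2): {out.1} {out.2} {s1.1} {s1.2} {s2.1, s3.1} {s2.2} {s3.2} (out.j = stage outer ports)

{out.1} {out.2} {s1.1} {s1.2} {s2.1, s3.1} {s2.2} {s3.2}


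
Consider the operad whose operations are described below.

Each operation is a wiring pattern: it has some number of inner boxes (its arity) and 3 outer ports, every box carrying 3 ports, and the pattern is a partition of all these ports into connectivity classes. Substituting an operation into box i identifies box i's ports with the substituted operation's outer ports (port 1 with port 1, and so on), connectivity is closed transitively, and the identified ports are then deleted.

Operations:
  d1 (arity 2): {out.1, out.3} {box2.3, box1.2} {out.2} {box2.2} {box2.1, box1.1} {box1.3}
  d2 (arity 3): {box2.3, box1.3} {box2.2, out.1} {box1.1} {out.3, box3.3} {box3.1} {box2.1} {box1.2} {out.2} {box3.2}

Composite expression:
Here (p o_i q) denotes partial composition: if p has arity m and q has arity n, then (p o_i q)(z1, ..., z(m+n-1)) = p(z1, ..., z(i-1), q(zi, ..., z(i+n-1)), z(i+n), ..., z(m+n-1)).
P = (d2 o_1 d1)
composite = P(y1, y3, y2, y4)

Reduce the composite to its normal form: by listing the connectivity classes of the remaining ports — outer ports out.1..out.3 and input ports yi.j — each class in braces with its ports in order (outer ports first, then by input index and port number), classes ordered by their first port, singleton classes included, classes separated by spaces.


{out.1, y2.2} {out.2} {out.3, y4.3} {y1.1, y3.1} {y1.2, y3.3} {y1.3} {y2.1} {y2.3} {y3.2} {y4.1} {y4.2}


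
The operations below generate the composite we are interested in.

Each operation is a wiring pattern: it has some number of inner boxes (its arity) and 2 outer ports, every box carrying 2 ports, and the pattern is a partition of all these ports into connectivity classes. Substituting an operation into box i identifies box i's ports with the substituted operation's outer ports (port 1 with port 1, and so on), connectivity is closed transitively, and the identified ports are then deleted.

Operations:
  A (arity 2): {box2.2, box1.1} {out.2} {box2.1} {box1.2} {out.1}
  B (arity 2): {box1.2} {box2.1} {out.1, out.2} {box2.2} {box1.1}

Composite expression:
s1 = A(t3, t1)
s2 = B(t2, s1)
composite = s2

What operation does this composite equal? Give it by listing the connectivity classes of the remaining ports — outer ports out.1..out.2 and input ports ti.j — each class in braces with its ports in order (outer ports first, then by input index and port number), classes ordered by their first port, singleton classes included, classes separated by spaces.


{out.1, out.2} {t1.1} {t1.2, t3.1} {t2.1} {t2.2} {t3.2}

After gluing at B, chains via deleted ports link the t-ports.
through A, on inputs (t3, t1): {out.1} {out.2} {t1.1} {t1.2, t3.1} {t3.2} (out.j = stage outer ports)
through B, on inputs (t2, t3, t1): {out.1, out.2} {t1.1} {t1.2, t3.1} {t2.1} {t2.2} {t3.2} (out.j = stage outer ports)


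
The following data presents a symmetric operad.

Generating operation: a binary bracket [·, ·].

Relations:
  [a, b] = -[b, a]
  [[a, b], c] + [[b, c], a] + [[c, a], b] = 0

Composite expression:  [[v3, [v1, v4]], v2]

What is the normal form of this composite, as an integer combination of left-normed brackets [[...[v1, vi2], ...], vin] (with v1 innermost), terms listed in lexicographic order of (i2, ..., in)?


-[[[v1, v4], v3], v2]

Expand each bracket as ab - ba; the v1-initial words give the coefficients.
Composite bracket: [[v3, [v1, v4]], v2]
The bracket unfolds into 8 signed words via [a, b] = ab - ba (2^3 = 8).
Collect the words opening with v1:
  from v1v4v3v2, sign -1: term -[[[v1, v4], v3], v2]


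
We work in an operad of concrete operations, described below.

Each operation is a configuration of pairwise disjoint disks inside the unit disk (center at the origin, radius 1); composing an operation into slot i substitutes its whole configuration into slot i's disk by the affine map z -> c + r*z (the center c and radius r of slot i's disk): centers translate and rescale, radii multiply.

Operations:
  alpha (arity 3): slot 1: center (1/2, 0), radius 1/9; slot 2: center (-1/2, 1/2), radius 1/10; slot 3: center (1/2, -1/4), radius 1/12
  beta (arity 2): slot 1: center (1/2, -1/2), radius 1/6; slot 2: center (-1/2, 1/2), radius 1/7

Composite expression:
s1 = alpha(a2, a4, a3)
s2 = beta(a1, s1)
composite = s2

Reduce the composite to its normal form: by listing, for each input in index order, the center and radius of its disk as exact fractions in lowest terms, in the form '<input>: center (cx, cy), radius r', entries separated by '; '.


a1: center (1/2, -1/2), radius 1/6; a2: center (-3/7, 1/2), radius 1/63; a3: center (-3/7, 13/28), radius 1/84; a4: center (-4/7, 4/7), radius 1/70


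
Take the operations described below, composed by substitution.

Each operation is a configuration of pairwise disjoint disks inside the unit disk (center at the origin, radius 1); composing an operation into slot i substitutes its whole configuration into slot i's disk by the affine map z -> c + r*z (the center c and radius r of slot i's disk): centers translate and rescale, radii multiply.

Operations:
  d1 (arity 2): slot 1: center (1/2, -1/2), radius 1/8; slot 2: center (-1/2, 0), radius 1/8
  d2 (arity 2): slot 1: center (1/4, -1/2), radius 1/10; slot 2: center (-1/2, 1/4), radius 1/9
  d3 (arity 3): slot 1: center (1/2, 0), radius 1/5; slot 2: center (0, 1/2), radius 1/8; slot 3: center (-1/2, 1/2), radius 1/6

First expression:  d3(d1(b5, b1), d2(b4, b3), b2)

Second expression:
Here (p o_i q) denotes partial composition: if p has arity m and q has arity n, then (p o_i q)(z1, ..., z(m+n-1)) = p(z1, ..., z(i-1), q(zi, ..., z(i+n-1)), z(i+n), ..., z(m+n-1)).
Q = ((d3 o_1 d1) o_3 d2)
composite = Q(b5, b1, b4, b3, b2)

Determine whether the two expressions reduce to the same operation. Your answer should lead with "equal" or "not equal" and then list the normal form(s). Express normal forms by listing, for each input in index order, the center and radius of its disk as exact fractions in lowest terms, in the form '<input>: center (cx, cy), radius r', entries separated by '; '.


equal; both compose to b1: center (2/5, 0), radius 1/40; b2: center (-1/2, 1/2), radius 1/6; b3: center (-1/16, 17/32), radius 1/72; b4: center (1/32, 7/16), radius 1/80; b5: center (3/5, -1/10), radius 1/40


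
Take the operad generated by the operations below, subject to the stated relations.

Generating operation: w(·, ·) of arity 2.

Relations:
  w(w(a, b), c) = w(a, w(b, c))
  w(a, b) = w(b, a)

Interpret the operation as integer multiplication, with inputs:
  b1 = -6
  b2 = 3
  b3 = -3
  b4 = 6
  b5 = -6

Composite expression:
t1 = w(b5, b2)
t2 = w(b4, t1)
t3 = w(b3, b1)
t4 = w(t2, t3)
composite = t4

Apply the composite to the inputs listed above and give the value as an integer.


-1944


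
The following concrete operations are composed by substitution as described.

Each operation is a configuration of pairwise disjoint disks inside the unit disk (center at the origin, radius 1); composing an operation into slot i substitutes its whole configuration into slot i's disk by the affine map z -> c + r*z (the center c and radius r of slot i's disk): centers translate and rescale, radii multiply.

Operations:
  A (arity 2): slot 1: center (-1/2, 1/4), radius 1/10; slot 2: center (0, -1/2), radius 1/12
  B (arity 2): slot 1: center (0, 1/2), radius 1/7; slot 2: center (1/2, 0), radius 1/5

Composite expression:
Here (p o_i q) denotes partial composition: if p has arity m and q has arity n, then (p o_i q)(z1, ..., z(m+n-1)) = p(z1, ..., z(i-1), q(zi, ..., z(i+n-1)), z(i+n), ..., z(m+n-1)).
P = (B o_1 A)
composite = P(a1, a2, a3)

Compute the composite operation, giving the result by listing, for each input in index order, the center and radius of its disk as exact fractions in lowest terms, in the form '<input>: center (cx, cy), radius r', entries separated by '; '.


a1: center (-1/14, 15/28), radius 1/70; a2: center (0, 3/7), radius 1/84; a3: center (1/2, 0), radius 1/5

Follow each a-input down from B: c' goes to c + r*c', radius to r*r'.
a1: after 2 affine steps, its disk has center (-1/14, 15/28), radius 1/70
a2: after 2 affine steps, its disk has center (0, 3/7), radius 1/84
a3: after 1 affine step, its disk has center (1/2, 0), radius 1/5


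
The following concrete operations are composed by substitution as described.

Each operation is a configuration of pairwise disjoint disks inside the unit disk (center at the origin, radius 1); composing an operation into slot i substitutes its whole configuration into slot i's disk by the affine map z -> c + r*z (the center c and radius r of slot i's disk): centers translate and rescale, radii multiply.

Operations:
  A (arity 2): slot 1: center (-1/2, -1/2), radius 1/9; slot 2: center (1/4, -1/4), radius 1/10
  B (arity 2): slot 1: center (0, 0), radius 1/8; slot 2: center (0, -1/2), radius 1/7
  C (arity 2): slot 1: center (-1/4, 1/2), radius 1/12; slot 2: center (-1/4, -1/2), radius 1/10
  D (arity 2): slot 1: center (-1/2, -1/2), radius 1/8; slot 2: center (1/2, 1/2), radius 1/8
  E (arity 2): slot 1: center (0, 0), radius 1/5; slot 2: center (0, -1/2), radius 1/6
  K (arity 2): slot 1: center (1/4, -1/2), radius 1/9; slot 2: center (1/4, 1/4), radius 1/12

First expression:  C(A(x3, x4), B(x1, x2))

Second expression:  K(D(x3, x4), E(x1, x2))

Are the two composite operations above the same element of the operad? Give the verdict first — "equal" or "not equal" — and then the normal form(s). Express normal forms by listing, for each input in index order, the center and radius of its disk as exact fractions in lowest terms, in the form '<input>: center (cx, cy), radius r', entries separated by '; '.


not equal — first x1: center (-1/4, -1/2), radius 1/80; x2: center (-1/4, -11/20), radius 1/70; x3: center (-7/24, 11/24), radius 1/108; x4: center (-11/48, 23/48), radius 1/120, second x1: center (1/4, 1/4), radius 1/60; x2: center (1/4, 5/24), radius 1/72; x3: center (7/36, -5/9), radius 1/72; x4: center (11/36, -4/9), radius 1/72


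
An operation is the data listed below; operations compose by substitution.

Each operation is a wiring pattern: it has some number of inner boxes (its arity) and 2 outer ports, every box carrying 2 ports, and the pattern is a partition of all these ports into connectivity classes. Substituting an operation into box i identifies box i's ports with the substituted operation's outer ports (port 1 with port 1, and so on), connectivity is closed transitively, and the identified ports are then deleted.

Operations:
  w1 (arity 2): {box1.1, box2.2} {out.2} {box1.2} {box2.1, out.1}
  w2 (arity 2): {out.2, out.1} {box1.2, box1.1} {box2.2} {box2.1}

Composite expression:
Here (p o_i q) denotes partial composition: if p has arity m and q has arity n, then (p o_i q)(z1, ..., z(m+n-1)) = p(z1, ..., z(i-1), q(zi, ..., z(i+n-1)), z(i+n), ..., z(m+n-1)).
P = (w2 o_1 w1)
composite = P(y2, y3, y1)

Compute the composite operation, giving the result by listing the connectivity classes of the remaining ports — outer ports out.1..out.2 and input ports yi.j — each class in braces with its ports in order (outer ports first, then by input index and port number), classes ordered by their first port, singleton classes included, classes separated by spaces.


Connectivity passes through glued w2-boundaries; trace each wire chain.
stage w1: inputs (y2, y3), connectivity {out.1, y3.1} {out.2} {y2.1, y3.2} {y2.2}, out.j its boundary
stage w2: inputs (y2, y3, y1), connectivity {out.1, out.2} {y1.1} {y1.2} {y2.1, y3.2} {y2.2} {y3.1}, out.j its boundary

{out.1, out.2} {y1.1} {y1.2} {y2.1, y3.2} {y2.2} {y3.1}


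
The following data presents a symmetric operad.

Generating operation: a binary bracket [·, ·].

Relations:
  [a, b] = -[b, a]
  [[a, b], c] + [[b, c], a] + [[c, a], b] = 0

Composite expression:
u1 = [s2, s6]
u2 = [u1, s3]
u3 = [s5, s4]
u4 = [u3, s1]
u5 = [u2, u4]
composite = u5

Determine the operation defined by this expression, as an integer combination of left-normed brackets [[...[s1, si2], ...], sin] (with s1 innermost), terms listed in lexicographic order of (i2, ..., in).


-[[[[[s1, s4], s5], s2], s6], s3] + [[[[[s1, s4], s5], s3], s2], s6] - [[[[[s1, s4], s5], s3], s6], s2] + [[[[[s1, s4], s5], s6], s2], s3] + [[[[[s1, s5], s4], s2], s6], s3] - [[[[[s1, s5], s4], s3], s2], s6] + [[[[[s1, s5], s4], s3], s6], s2] - [[[[[s1, s5], s4], s6], s2], s3]

In the tensor algebra, words opening s1 carry the s1-anchored form.
Composite bracket: [[[s2, s6], s3], [[s5, s4], s1]]
Applying ab - ba throughout gives 32 signed words (2^5 = 32).
The s1-initial words carry the normal form:
  the word s1s4s5s2s6s3 carries sign -1 and contributes -[[[[[s1, s4], s5], s2], s6], s3]
  the word s1s4s5s3s2s6 carries sign +1 and contributes +[[[[[s1, s4], s5], s3], s2], s6]
  the word s1s4s5s3s6s2 carries sign -1 and contributes -[[[[[s1, s4], s5], s3], s6], s2]
  the word s1s4s5s6s2s3 carries sign +1 and contributes +[[[[[s1, s4], s5], s6], s2], s3]
  the word s1s5s4s2s6s3 carries sign +1 and contributes +[[[[[s1, s5], s4], s2], s6], s3]
  the word s1s5s4s3s2s6 carries sign -1 and contributes -[[[[[s1, s5], s4], s3], s2], s6]
  the word s1s5s4s3s6s2 carries sign +1 and contributes +[[[[[s1, s5], s4], s3], s6], s2]
  the word s1s5s4s6s2s3 carries sign -1 and contributes -[[[[[s1, s5], s4], s6], s2], s3]


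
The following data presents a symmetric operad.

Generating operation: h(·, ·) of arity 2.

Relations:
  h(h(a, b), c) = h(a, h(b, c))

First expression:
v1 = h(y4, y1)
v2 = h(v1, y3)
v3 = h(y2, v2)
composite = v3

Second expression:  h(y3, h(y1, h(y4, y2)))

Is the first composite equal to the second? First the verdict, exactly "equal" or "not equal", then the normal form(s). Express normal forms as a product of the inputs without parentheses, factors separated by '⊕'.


not equal — first y2 ⊕ y4 ⊕ y1 ⊕ y3, second y3 ⊕ y1 ⊕ y4 ⊕ y2

The first composite normalizes to y2 ⊕ y4 ⊕ y1 ⊕ y3
The second composite normalizes to y3 ⊕ y1 ⊕ y4 ⊕ y2
Different reductions; not equal.


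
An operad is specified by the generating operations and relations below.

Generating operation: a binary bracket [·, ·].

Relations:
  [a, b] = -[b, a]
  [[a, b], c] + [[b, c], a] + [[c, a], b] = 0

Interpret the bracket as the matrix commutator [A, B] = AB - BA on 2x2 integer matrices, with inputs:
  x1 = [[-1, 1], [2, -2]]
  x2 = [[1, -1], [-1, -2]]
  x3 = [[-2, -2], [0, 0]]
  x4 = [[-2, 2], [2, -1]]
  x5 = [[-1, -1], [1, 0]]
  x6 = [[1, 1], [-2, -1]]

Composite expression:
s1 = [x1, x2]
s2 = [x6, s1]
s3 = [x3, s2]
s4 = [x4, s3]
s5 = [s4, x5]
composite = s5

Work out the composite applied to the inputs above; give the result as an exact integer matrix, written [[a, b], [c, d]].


[[-52, 48], [100, 52]]

[x1, x2] = [[1, -4], [7, -1]]
[x6, [x1, x2]] = [[-1, -10], [-18, 1]]
[x3, [x6, [x1, x2]]] = [[36, 16], [-36, -36]]
[x4, [x3, [x6, [x1, x2]]]] = [[-104, -160], [108, 104]]
[[x4, [x3, [x6, [x1, x2]]]], x5] = [[-52, 48], [100, 52]]


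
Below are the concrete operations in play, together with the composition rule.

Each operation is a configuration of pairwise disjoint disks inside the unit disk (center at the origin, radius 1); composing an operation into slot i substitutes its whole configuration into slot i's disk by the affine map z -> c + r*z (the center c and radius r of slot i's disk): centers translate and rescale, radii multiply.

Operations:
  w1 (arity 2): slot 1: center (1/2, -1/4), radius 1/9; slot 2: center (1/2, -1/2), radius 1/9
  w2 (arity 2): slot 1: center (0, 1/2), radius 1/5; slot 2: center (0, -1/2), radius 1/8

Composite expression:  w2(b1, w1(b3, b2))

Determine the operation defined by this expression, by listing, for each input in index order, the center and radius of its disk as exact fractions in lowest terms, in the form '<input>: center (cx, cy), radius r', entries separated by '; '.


b1: center (0, 1/2), radius 1/5; b2: center (1/16, -9/16), radius 1/72; b3: center (1/16, -17/32), radius 1/72

Only the slot chain above each b matters under w2; compose those maps.
input b1: composing its 1 substitution step yields center (0, 1/2), radius 1/5
input b3: composing its 2 substitution steps yields center (1/16, -17/32), radius 1/72
input b2: composing its 2 substitution steps yields center (1/16, -9/16), radius 1/72


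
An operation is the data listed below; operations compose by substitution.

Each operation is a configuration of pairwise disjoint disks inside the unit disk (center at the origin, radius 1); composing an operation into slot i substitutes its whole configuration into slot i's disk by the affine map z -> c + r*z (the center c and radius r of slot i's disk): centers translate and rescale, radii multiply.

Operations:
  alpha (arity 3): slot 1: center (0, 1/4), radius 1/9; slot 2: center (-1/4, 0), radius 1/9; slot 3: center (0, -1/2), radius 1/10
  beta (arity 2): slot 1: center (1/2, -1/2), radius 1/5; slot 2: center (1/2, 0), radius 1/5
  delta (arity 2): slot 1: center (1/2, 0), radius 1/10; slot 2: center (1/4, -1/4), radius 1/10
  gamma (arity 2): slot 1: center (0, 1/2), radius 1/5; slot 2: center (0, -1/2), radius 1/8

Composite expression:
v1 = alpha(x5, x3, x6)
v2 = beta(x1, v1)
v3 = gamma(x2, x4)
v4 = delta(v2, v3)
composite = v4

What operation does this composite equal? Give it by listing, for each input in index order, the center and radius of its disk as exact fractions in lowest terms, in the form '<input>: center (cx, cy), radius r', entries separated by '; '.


x1: center (11/20, -1/20), radius 1/50; x2: center (1/4, -1/5), radius 1/50; x3: center (109/200, 0), radius 1/450; x4: center (1/4, -3/10), radius 1/80; x5: center (11/20, 1/200), radius 1/450; x6: center (11/20, -1/100), radius 1/500

Each x-disk chains the slot maps above it in delta; radii multiply.
input x1: applying the 2 nested substitutions gives center (11/20, -1/20), radius 1/50
input x5: applying the 3 nested substitutions gives center (11/20, 1/200), radius 1/450
input x3: applying the 3 nested substitutions gives center (109/200, 0), radius 1/450
input x6: applying the 3 nested substitutions gives center (11/20, -1/100), radius 1/500
input x2: applying the 2 nested substitutions gives center (1/4, -1/5), radius 1/50
input x4: applying the 2 nested substitutions gives center (1/4, -3/10), radius 1/80


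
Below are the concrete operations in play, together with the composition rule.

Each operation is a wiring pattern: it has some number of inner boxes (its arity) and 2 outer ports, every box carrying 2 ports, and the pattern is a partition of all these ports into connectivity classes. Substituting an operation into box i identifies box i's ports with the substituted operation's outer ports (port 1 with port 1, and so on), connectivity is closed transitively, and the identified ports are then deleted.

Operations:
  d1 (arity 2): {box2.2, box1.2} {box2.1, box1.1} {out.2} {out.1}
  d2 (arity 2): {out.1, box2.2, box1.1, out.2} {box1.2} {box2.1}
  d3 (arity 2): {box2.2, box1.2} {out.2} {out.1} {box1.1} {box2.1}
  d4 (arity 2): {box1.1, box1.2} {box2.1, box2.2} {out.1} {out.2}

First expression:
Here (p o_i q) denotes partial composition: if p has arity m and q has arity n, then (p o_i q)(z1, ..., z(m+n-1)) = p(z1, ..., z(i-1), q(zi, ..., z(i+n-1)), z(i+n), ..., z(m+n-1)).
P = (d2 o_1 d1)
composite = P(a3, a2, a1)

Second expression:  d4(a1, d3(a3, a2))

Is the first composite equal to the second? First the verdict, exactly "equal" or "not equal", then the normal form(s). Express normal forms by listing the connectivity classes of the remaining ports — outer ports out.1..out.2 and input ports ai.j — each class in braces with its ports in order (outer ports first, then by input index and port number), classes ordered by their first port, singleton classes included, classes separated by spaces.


not equal; the first gives {out.1, out.2, a1.2} {a1.1} {a2.1, a3.1} {a2.2, a3.2} and the second {out.1} {out.2} {a1.1, a1.2} {a2.1} {a2.2, a3.2} {a3.1}

Reducing the first expression gives {out.1, out.2, a1.2} {a1.1} {a2.1, a3.1} {a2.2, a3.2}
Reducing the second expression gives {out.1} {out.2} {a1.1, a1.2} {a2.1} {a2.2, a3.2} {a3.1}
The normal forms differ: not equal.


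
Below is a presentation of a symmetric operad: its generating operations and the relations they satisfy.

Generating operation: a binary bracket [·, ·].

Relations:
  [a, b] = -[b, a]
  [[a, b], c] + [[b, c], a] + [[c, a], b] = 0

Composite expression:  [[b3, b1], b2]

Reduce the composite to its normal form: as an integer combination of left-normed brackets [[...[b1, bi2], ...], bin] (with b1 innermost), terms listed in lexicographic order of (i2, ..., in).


-[[b1, b3], b2]

In the tensor algebra, words opening b1 carry the b1-anchored form.
Composite bracket: [[b3, b1], b2]
The bracket unfolds into 4 signed words via [a, b] = ab - ba (2^2 = 4).
Coefficients come from the b1-initial words:
  b1b3b2 (sign -1) contributes -[[b1, b3], b2]


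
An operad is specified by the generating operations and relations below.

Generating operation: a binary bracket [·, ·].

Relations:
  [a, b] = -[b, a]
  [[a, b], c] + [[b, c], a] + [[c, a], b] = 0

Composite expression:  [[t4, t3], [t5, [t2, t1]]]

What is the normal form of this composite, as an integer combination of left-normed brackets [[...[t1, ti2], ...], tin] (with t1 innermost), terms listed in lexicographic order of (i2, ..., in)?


[[[[t1, t2], t5], t3], t4] - [[[[t1, t2], t5], t4], t3]

Skip Jacobi rewriting: expand, keep t1-initial words, read off terms.
Composite bracket: [[t4, t3], [t5, [t2, t1]]]
Full expansion: 16 signed words from ab - ba (2^4 = 16).
Words beginning with t1 determine it all:
  t1t2t5t3t4 (sign +1) contributes +[[[[t1, t2], t5], t3], t4]
  t1t2t5t4t3 (sign -1) contributes -[[[[t1, t2], t5], t4], t3]


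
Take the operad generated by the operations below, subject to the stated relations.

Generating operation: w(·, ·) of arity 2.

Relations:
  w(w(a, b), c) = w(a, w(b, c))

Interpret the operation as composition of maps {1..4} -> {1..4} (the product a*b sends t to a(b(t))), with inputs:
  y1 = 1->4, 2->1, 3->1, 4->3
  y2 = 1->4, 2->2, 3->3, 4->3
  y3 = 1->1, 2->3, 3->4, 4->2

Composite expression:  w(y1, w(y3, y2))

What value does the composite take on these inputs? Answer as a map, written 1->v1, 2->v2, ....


1->1, 2->1, 3->3, 4->3


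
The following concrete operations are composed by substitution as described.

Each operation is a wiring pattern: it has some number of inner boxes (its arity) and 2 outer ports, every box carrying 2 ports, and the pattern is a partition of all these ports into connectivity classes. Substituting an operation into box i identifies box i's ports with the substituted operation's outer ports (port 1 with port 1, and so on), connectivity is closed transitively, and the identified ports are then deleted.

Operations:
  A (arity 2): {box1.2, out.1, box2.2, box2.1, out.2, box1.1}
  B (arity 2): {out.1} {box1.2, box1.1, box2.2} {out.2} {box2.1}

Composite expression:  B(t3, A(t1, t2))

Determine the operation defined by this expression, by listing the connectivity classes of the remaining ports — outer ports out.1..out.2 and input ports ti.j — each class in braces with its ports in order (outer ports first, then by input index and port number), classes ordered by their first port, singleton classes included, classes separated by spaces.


Two ports join when wires chain via B-identified ports.
after A, the pattern on (t1, t2) reads {out.1, out.2, t1.1, t1.2, t2.1, t2.2} (out.j = its outer ports)
after B, the pattern on (t3, t1, t2) reads {out.1} {out.2} {t1.1, t1.2, t2.1, t2.2, t3.1, t3.2} (out.j = its outer ports)

{out.1} {out.2} {t1.1, t1.2, t2.1, t2.2, t3.1, t3.2}


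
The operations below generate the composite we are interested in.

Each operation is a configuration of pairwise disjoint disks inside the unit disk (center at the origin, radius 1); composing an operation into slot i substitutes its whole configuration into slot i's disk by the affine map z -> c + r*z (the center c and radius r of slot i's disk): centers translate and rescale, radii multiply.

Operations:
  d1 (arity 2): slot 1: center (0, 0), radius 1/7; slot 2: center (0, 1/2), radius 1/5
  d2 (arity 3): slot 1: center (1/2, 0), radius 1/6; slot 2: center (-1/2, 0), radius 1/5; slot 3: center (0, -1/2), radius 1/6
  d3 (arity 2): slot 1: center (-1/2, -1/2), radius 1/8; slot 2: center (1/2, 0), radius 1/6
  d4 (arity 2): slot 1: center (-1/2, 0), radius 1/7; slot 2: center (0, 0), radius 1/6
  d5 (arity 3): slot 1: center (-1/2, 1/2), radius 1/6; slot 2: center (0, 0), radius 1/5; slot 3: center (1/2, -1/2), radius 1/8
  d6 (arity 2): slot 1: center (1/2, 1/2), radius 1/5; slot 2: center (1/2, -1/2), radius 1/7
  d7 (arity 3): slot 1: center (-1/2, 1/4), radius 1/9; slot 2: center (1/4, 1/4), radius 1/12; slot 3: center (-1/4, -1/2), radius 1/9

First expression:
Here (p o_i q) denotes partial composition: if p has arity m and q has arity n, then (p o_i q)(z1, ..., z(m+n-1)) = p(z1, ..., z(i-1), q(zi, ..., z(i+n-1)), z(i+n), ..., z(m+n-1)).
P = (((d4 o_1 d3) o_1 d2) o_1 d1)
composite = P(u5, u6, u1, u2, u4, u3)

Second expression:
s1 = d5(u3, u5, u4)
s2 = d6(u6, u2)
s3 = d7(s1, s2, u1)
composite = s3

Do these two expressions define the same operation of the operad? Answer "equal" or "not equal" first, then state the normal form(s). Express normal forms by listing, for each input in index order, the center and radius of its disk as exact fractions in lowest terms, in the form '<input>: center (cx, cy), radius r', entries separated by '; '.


not equal; the first gives u1: center (-65/112, -1/14), radius 1/280; u2: center (-4/7, -9/112), radius 1/336; u3: center (0, 0), radius 1/6; u4: center (-3/7, 0), radius 1/42; u5: center (-9/16, -1/14), radius 1/2352; u6: center (-9/16, -47/672), radius 1/1680 and the second u1: center (-1/4, -1/2), radius 1/9; u2: center (7/24, 5/24), radius 1/84; u3: center (-5/9, 11/36), radius 1/54; u4: center (-4/9, 7/36), radius 1/72; u5: center (-1/2, 1/4), radius 1/45; u6: center (7/24, 7/24), radius 1/60

Normal form of the first expression: u1: center (-65/112, -1/14), radius 1/280; u2: center (-4/7, -9/112), radius 1/336; u3: center (0, 0), radius 1/6; u4: center (-3/7, 0), radius 1/42; u5: center (-9/16, -1/14), radius 1/2352; u6: center (-9/16, -47/672), radius 1/1680
Normal form of the second expression: u1: center (-1/4, -1/2), radius 1/9; u2: center (7/24, 5/24), radius 1/84; u3: center (-5/9, 11/36), radius 1/54; u4: center (-4/9, 7/36), radius 1/72; u5: center (-1/2, 1/4), radius 1/45; u6: center (7/24, 7/24), radius 1/60
Different reductions; not equal.


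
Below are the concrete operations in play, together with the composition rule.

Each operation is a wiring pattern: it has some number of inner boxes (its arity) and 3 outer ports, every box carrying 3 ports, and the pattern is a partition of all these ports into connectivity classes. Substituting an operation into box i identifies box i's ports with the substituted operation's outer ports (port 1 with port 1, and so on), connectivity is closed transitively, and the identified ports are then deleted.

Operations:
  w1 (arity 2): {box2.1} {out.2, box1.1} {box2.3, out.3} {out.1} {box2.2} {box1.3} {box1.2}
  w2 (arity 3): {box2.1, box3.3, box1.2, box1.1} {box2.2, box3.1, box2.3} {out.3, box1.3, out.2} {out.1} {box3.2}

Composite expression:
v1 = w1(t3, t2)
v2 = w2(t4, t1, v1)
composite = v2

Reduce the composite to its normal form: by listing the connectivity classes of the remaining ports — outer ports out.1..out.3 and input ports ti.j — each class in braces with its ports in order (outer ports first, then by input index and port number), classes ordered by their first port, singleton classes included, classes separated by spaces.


{out.1} {out.2, out.3, t4.3} {t1.1, t2.3, t4.1, t4.2} {t1.2, t1.3} {t2.1} {t2.2} {t3.1} {t3.2} {t3.3}

After gluing at w2, chains via deleted ports link the t-ports.
after w1, the pattern on (t3, t2) reads {out.1} {out.2, t3.1} {out.3, t2.3} {t2.1} {t2.2} {t3.2} {t3.3} (out.j = its outer ports)
after w2, the pattern on (t4, t1, t3, t2) reads {out.1} {out.2, out.3, t4.3} {t1.1, t2.3, t4.1, t4.2} {t1.2, t1.3} {t2.1} {t2.2} {t3.1} {t3.2} {t3.3} (out.j = its outer ports)
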